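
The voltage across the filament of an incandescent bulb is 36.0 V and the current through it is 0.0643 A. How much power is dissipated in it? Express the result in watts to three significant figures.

With V and I both given, power follows immediately from P = V I.
P = 36.0 V × 0.06430 A = 2.315 W

2.31 W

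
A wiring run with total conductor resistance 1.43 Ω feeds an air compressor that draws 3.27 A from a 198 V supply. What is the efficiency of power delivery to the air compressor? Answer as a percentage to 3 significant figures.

97.6 %

The wiring run carries the full 3.27 A.
P_line = I² R_line = (3.270)² × 1.43 = 15.29 W
P_source = V I = 198 × 3.270 = 647.5 W; P_load = 632.2 W
η = P_load / P_source = 632.2 / 647.5 = 0.9764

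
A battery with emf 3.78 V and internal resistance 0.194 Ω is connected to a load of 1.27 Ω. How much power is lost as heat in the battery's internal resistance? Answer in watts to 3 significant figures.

Internal loss is I²r, with I set by the total series resistance r+R.
I = ε / (r + R) = 3.78 / (0.194 + 1.27) = 2.582 A
P_int = I² r = (2.582)² × 0.194 = 1.293 W

1.29 W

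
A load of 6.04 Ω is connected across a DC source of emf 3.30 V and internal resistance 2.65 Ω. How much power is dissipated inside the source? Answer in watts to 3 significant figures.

Internal loss is I²r, with I set by the total series resistance r+R.
I = ε / (r + R) = 3.30 / (2.65 + 6.04) = 0.3797 A
P_int = I² r = (0.3797)² × 2.65 = 0.3822 W

0.382 W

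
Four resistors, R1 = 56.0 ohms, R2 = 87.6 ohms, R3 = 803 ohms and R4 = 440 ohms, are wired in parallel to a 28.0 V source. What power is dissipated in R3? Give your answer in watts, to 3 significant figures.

Each parallel branch sees the full supply voltage, so P = V²/R applies directly to the target branch.
P_R3 = V² / R3 = (28.0)² / 803 Ω = 0.9763 W

0.976 W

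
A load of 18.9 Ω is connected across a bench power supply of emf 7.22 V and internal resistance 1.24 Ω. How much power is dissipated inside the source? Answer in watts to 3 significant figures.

0.159 W

r is in series with the load, so it carries the full circuit current — the loss in it is I²r.
I = ε / (r + R) = 7.22 / (1.24 + 18.9) = 0.3585 A
P_int = I² r = (0.3585)² × 1.24 = 0.1594 W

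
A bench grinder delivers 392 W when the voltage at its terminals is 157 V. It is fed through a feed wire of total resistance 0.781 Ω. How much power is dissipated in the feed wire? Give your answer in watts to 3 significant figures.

4.87 W

Line loss is just I²R for the cable — we know both I and R_line directly.
I = P / V = 392 / 157 = 2.497 A through the feed wire.
P_line = I² R_line = (2.497)² × 0.781 = 4.869 W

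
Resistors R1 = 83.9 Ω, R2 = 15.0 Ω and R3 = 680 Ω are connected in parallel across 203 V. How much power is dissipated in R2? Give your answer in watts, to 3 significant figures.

2750 W

Each parallel branch sees the full supply voltage, so P = V²/R applies directly to the target branch.
P_R2 = V² / R2 = (203)² / 15.0 Ω = 2747 W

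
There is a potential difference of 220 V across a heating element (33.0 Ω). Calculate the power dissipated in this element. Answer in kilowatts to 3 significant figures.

1.47 kW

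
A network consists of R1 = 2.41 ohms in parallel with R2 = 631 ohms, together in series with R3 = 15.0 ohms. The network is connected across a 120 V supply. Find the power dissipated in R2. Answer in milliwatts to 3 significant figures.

Collapse the R1‖R2 pair into one equivalent R_p; then R_p and R3 form a series string.
R_p = (2.41×631)/(2.41+631) = 2.401 Ω
R_total = R_p + 15.0 = 2.401 + 15.0 = 17.40 Ω
I = V / R_total = 120 / 17.40 = 6.896 A
Voltage across the parallel pair: V_p = I × R_p = 6.896 × 2.401 = 16.56 V
R2 has V_p across it, so P = V_p²/R2.
P_R2 = (16.56)² / 631 = 0.4344 W

434 mW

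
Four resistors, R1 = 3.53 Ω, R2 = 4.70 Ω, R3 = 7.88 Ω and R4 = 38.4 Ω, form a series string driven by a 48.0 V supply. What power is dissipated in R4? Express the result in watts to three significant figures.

Every series element carries the same I. Get I from the total resistance, then P = I² × R4.
R_total = 3.53 + 4.70 + 7.88 + 38.4 = 54.51 Ω
I = V / R_total = 48.0 / 54.51 = 0.8806 A
P_R4 = I² × R4 = (0.8806)² × 38.4 = 29.78 W

29.8 W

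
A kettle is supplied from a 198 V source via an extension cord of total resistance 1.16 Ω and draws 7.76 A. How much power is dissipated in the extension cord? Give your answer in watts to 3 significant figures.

The extension cord is a series resistance carrying the load current; its dissipation is I²R_line.
The extension cord carries the full 7.76 A.
P_line = I² R_line = (7.760)² × 1.16 = 69.85 W

69.9 W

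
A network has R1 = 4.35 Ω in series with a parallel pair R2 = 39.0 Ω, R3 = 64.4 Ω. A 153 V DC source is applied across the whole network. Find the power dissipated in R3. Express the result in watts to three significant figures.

Reduce the parallel pair to R_p first; the network is then a simple series string.
R_p = (39.0×64.4)/(39.0+64.4) = 24.29 Ω
R_total = 4.35 + 24.29 = 28.64 Ω
I = V / R_total = 153 / 28.64 = 5.342 A
Voltage across the parallel pair: V_p = I × R_p = 5.342 × 24.29 = 129.8 V
R3 sees V_p directly, so P = V_p² / R3.
P_R3 = (129.8)² / 64.4 = 261.5 W

261 W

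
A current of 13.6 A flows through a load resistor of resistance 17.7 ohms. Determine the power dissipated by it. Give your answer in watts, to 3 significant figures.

3270 W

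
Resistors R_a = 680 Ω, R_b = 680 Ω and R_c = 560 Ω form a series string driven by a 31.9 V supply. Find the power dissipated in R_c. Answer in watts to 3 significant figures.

0.155 W

In a series string the same current flows through every resistor — find that current, then P = I²R for the one we want.
R_total = 680 + 680 + 560 = 1920 Ω
I = V / R_total = 31.9 / 1920 = 0.01661 A
P_R_c = I² × R_c = (0.01661)² × 560 = 0.1546 W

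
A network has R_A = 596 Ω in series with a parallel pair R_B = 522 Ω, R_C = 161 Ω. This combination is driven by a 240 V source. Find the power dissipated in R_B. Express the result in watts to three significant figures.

Collapse R_B‖R_C to a single equivalent, reducing the network to two series elements.
R_p = (522×161)/(522+161) = 123.0 Ω
R_total = 596 + 123.0 = 719.0 Ω
I = V / R_total = 240 / 719.0 = 0.3338 A
Voltage across the parallel pair: V_p = I × R_p = 0.3338 × 123.0 = 41.07 V
R_B sees V_p directly, so P = V_p² / R_B.
P_R_B = (41.07)² / 522 = 3.231 W

3.23 W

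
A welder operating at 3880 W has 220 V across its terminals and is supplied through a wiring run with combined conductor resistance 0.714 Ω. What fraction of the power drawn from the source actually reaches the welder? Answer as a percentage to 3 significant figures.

I = P / V = 3880 / 220 = 17.64 A through the wiring run.
P_line = I² R_line = (17.64)² × 0.714 = 222.1 W
P_source = P_load + P_line = 3880 + 222.1 = 4102 W
η = P_load / P_source = 3880 / 4102 = 0.9459

94.6 %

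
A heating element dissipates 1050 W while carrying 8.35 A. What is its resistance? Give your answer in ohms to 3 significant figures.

15.1 Ω

Inverting the appropriate power form: R = P / I².
R = 1050 / (8.350)² = 15.06 Ω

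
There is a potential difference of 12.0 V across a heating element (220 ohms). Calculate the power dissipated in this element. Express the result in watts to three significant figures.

V and R are stated; P = V²/R avoids computing the current.
P = (12.0 V)² / 220 Ω = 0.6545 W

0.655 W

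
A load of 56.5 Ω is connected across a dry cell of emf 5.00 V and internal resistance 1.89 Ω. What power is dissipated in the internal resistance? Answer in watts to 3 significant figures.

0.0139 W

r is in series with the load, so it carries the full circuit current — the loss in it is I²r.
I = ε / (r + R) = 5.00 / (1.89 + 56.5) = 0.08563 A
P_int = I² r = (0.08563)² × 1.89 = 0.01386 W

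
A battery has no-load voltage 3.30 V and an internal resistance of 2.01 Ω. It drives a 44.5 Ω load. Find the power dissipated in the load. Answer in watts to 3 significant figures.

0.224 W

Load and internal resistance form a series loop — compute the loop current, then the load power via I²R.
I = ε / (r + R) = 3.30 / (2.01 + 44.5) = 0.07095 A
P_load = I² R = (0.07095)² × 44.5 = 0.2240 W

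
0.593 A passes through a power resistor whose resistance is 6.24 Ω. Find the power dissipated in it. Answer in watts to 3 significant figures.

Current and resistance are given, so P = I²R is the direct form.
P = (0.5930 A)² × 6.24 Ω = 2.194 W

2.19 W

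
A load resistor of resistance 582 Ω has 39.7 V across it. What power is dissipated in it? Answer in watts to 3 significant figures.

With V across and R both known, P = V²/R gives the dissipation directly.
P = (39.7 V)² / 582 Ω = 2.708 W

2.71 W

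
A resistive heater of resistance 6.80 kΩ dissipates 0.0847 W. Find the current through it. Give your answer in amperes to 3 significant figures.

Inverting the appropriate power form: I = √(P / R).
I = √(0.0847 / 6800) = 0.003529 A

0.00353 A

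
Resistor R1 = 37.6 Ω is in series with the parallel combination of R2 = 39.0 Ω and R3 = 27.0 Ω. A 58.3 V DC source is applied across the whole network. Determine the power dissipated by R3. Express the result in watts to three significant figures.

11.2 W

Collapse R2‖R3 to a single equivalent, reducing the network to two series elements.
R_p = (39.0×27.0)/(39.0+27.0) = 15.95 Ω
R_total = 37.6 + 15.95 = 53.55 Ω
I = V / R_total = 58.3 / 53.55 = 1.089 A
Voltage across the parallel pair: V_p = I × R_p = 1.089 × 15.95 = 17.37 V
With V_p across R3, its power is V_p²/R3.
P_R3 = (17.37)² / 27.0 = 11.17 W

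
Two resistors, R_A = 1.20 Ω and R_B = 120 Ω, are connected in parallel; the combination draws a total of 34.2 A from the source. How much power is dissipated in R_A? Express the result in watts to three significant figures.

We need the common branch voltage; get it from I_total × R_eq, then P = V²/R for the branch.
1/R_eq = 1/1.20 + 1/120 ⇒ R_eq = 1.188 Ω
V = I_total × R_eq = 34.20 × 1.188 = 40.63 V
P_R_A = V² / R_A = (40.63)² / 1.20 = 1376 W

1380 W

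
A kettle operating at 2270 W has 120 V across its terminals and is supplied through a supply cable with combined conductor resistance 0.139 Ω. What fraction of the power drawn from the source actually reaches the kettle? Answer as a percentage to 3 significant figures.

I = P / V = 2270 / 120 = 18.92 A through the supply cable.
P_line = I² R_line = (18.92)² × 0.139 = 49.74 W
P_source = P_load + P_line = 2270 + 49.74 = 2320 W
η = P_load / P_source = 2270 / 2320 = 0.9786

97.9 %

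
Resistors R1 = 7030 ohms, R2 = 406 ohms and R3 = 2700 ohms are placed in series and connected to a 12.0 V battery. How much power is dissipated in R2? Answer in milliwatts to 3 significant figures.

0.569 mW

In a series string the same current flows through every resistor — find that current, then P = I²R for the one we want.
R_total = 7030 + 406 + 2700 = 10140 Ω
I = V / R_total = 12.0 / 10140 = 0.001184 A
P_R2 = I² × R2 = (0.001184)² × 406 = 0.0005691 W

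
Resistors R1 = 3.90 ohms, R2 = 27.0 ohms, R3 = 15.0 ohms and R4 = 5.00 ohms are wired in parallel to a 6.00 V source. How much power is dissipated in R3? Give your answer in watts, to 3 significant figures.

2.40 W

Each parallel branch sees the full supply voltage, so P = V²/R applies directly to the target branch.
P_R3 = V² / R3 = (6.00)² / 15.0 Ω = 2.400 W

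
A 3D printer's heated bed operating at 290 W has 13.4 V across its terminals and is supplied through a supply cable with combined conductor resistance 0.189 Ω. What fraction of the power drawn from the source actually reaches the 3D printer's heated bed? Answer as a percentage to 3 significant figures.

I = P / V = 290 / 13.4 = 21.64 A through the supply cable.
P_line = I² R_line = (21.64)² × 0.189 = 88.52 W
P_source = P_load + P_line = 290.0 + 88.52 = 378.5 W
η = P_load / P_source = 290.0 / 378.5 = 0.7661

76.6 %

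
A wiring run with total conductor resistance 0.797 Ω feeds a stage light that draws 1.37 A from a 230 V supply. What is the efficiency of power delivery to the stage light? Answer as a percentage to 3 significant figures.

99.5 %

The wiring run carries the full 1.37 A.
P_line = I² R_line = (1.370)² × 0.797 = 1.496 W
P_source = V I = 230 × 1.370 = 315.1 W; P_load = 313.6 W
η = P_load / P_source = 313.6 / 315.1 = 0.9953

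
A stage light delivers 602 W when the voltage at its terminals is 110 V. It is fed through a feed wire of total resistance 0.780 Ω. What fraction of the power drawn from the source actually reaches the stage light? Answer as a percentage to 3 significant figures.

96.3 %

I = P / V = 602 / 110 = 5.473 A through the feed wire.
P_line = I² R_line = (5.473)² × 0.780 = 23.36 W
P_source = P_load + P_line = 602.0 + 23.36 = 625.4 W
η = P_load / P_source = 602.0 / 625.4 = 0.9626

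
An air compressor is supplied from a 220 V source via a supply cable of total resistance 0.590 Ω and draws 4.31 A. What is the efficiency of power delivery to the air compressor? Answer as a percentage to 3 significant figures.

The supply cable carries the full 4.31 A.
P_line = I² R_line = (4.310)² × 0.590 = 10.96 W
P_source = V I = 220 × 4.310 = 948.2 W; P_load = 937.2 W
η = P_load / P_source = 937.2 / 948.2 = 0.9884

98.8 %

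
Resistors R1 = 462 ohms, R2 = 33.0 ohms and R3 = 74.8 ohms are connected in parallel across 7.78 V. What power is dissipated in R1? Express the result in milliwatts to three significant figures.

131 mW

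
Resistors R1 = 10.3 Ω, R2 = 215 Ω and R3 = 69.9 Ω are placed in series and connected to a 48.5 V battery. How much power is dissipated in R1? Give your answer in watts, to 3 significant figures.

Since the resistors are in series they all carry the loop current I = V/R_total; the power in any one is I²R.
R_total = 10.3 + 215 + 69.9 = 295.2 Ω
I = V / R_total = 48.5 / 295.2 = 0.1643 A
P_R1 = I² × R1 = (0.1643)² × 10.3 = 0.2780 W

0.278 W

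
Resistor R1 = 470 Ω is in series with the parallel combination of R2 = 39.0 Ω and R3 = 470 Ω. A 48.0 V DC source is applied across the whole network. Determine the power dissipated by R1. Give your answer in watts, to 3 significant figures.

First combine the parallel branches into one equivalent R_p, then R1 + R_p is a series pair.
R_p = (39.0×470)/(39.0+470) = 36.01 Ω
R_total = 470 + 36.01 = 506.0 Ω
I = V / R_total = 48.0 / 506.0 = 0.09486 A
The full supply current passes through R1: P = I²R.
P_R1 = (0.09486)² × 470 = 4.229 W

4.23 W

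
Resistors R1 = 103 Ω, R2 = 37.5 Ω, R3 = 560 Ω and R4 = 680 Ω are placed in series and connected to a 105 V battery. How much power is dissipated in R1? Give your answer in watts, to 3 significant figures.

Every series element carries the same I. Get I from the total resistance, then P = I² × R1.
R_total = 103 + 37.5 + 560 + 680 = 1380 Ω
I = V / R_total = 105 / 1380 = 0.07606 A
P_R1 = I² × R1 = (0.07606)² × 103 = 0.5959 W

0.596 W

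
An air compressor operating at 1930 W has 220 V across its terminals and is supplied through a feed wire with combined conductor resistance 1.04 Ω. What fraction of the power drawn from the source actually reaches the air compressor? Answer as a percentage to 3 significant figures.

96.0 %

I = P / V = 1930 / 220 = 8.773 A through the feed wire.
P_line = I² R_line = (8.773)² × 1.04 = 80.04 W
P_source = P_load + P_line = 1930 + 80.04 = 2010 W
η = P_load / P_source = 1930 / 2010 = 0.9602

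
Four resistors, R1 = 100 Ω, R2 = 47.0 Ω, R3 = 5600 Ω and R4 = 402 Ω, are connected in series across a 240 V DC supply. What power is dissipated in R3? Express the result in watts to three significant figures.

8.53 W

In a series string the same current flows through every resistor — find that current, then P = I²R for the one we want.
R_total = 100 + 47.0 + 5600 + 402 = 6149 Ω
I = V / R_total = 240 / 6149 = 0.03903 A
P_R3 = I² × R3 = (0.03903)² × 5600 = 8.531 W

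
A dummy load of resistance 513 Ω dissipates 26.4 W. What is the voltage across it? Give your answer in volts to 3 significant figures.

From P = V I = I²R = V²/R, with the two given quantities we get V = √(P R).
V = √(26.4 × 513) = 116.4 V

116 V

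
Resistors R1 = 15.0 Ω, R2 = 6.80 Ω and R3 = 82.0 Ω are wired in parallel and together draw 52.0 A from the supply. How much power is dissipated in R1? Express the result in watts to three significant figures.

We need the common branch voltage; get it from I_total × R_eq, then P = V²/R for the branch.
1/R_eq = 1/15.0 + 1/6.80 + 1/82.0 ⇒ R_eq = 4.426 Ω
V = I_total × R_eq = 52.00 × 4.426 = 230.2 V
P_R1 = V² / R1 = (230.2)² / 15.0 = 3532 W

3530 W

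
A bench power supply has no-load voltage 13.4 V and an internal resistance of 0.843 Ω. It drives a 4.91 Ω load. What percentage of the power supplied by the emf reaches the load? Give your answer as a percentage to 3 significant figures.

85.3 %

Both r and R carry the same current, so the power split is just the resistance split: η = R/(R+r).
η = R / (R + r) = 4.91 / (4.91 + 0.843) = 0.8535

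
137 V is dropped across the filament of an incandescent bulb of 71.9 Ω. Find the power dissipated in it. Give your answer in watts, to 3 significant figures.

261 W

Voltage and resistance are given, so P = V²/R is the one-step route.
P = (137 V)² / 71.9 Ω = 261.0 W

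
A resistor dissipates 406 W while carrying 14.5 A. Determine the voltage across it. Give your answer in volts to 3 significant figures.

From P = V I = I²R = V²/R, with the two given quantities we get V = P / I.
V = 406 / 14.50 = 28.00 V

28.0 V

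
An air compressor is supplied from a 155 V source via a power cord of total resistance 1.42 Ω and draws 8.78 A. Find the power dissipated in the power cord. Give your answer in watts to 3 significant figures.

109 W

The power cord is a series resistance carrying the load current; its dissipation is I²R_line.
The power cord carries the full 8.78 A.
P_line = I² R_line = (8.780)² × 1.42 = 109.5 W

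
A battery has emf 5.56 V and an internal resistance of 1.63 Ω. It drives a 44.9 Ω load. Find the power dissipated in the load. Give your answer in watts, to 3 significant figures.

0.641 W

With r and R in series, I = ε/(r+R); the load dissipates I²R.
I = ε / (r + R) = 5.56 / (1.63 + 44.9) = 0.1195 A
P_load = I² R = (0.1195)² × 44.9 = 0.6411 W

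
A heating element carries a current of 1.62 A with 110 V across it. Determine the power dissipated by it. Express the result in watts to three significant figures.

Since both terminal voltage and current are stated, P = V I gives the power in one step.
P = 110 V × 1.620 A = 178.2 W

178 W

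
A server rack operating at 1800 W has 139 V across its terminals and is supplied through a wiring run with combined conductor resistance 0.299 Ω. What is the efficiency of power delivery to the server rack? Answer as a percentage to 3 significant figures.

97.3 %

I = P / V = 1800 / 139 = 12.95 A through the wiring run.
P_line = I² R_line = (12.95)² × 0.299 = 50.14 W
P_source = P_load + P_line = 1800 + 50.14 = 1850 W
η = P_load / P_source = 1800 / 1850 = 0.9729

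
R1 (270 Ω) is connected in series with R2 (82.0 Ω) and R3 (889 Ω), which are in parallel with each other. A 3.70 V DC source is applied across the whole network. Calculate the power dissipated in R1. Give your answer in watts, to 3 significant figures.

0.0310 W

First combine the parallel branches into one equivalent R_p, then R1 + R_p is a series pair.
R_p = (82.0×889)/(82.0+889) = 75.08 Ω
R_total = 270 + 75.08 = 345.1 Ω
I = V / R_total = 3.70 / 345.1 = 0.01072 A
R1 carries the full series current, so P = I²R.
P_R1 = (0.01072)² × 270 = 0.03104 W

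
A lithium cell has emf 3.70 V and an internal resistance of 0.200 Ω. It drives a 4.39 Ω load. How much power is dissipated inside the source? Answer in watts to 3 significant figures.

r is in series with the load, so it carries the full circuit current — the loss in it is I²r.
I = ε / (r + R) = 3.70 / (0.200 + 4.39) = 0.8061 A
P_int = I² r = (0.8061)² × 0.200 = 0.1300 W

0.130 W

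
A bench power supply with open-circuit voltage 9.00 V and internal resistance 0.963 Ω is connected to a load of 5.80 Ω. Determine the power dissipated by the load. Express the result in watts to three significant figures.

10.3 W

Load and internal resistance form a series loop — compute the loop current, then the load power via I²R.
I = ε / (r + R) = 9.00 / (0.963 + 5.80) = 1.331 A
P_load = I² R = (1.331)² × 5.80 = 10.27 W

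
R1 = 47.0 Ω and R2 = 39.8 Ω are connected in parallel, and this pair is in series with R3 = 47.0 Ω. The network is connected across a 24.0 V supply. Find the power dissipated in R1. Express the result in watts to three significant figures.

Combine R1 and R2 into their parallel equivalent first, reducing the network to two series resistors.
R_p = (47.0×39.8)/(47.0+39.8) = 21.55 Ω
R_total = R_p + 47.0 = 21.55 + 47.0 = 68.55 Ω
I = V / R_total = 24.0 / 68.55 = 0.3501 A
Voltage across the parallel pair: V_p = I × R_p = 0.3501 × 21.55 = 7.545 V
R1 sits across V_p; its power is V_p²/R.
P_R1 = (7.545)² / 47.0 = 1.211 W

1.21 W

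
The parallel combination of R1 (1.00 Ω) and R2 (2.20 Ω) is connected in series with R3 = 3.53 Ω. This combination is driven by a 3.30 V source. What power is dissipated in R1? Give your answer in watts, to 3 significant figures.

0.289 W

First find R_p for the parallel pair, then treat R_p + R3 as a series loop.
R_p = (1.00×2.20)/(1.00+2.20) = 0.6875 Ω
R_total = R_p + 3.53 = 0.6875 + 3.53 = 4.217 Ω
I = V / R_total = 3.30 / 4.217 = 0.7825 A
Voltage across the parallel pair: V_p = I × R_p = 0.7825 × 0.6875 = 0.5379 V
R1 has V_p across it, so P = V_p²/R1.
P_R1 = (0.5379)² / 1.00 = 0.2894 W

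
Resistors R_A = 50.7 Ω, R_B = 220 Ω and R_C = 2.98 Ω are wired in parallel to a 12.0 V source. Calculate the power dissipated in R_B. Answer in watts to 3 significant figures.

0.655 W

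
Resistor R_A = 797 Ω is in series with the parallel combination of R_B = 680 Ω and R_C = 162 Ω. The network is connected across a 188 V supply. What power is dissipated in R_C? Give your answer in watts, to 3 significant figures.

First combine the parallel branches into one equivalent R_p, then R_A + R_p is a series pair.
R_p = (680×162)/(680+162) = 130.8 Ω
R_total = 797 + 130.8 = 927.8 Ω
I = V / R_total = 188 / 927.8 = 0.2026 A
Voltage across the parallel pair: V_p = I × R_p = 0.2026 × 130.8 = 26.51 V
With V_p across R_C, its power is V_p²/R_C.
P_R_C = (26.51)² / 162 = 4.338 W

4.34 W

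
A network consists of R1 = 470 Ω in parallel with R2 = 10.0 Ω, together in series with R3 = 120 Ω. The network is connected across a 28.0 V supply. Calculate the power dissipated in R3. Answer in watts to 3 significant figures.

Collapse the R1‖R2 pair into one equivalent R_p; then R_p and R3 form a series string.
R_p = (470×10.0)/(470+10.0) = 9.792 Ω
R_total = R_p + 120 = 9.792 + 120 = 129.8 Ω
I = V / R_total = 28.0 / 129.8 = 0.2157 A
R3 carries the full series current, so P = I²R.
P_R3 = (0.2157)² × 120 = 5.585 W

5.58 W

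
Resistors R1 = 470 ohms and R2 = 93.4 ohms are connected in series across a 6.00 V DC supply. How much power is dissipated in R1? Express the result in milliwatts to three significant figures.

53.3 mW

Series elements share the same current, so find I first, then use P = I²R.
R_total = 470 + 93.4 = 563.4 Ω
I = V / R_total = 6.00 / 563.4 = 0.01065 A
P_R1 = I² × R1 = (0.01065)² × 470 = 0.05330 W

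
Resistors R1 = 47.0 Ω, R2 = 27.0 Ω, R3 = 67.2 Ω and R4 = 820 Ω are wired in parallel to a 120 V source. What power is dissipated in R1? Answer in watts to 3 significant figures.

306 W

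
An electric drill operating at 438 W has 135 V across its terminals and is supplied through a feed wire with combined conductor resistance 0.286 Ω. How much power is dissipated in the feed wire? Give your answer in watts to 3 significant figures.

3.01 W

The feed wire is a series resistance carrying the load current; its dissipation is I²R_line.
I = P / V = 438 / 135 = 3.244 A through the feed wire.
P_line = I² R_line = (3.244)² × 0.286 = 3.011 W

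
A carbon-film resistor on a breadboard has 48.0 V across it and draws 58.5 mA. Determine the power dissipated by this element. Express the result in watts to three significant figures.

2.81 W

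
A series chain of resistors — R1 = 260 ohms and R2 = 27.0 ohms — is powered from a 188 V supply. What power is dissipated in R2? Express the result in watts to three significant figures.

The current is common to all series resistors; compute it, then apply P = I²R for the target.
R_total = 260 + 27.0 = 287.0 Ω
I = V / R_total = 188 / 287.0 = 0.6551 A
P_R2 = I² × R2 = (0.6551)² × 27.0 = 11.59 W

11.6 W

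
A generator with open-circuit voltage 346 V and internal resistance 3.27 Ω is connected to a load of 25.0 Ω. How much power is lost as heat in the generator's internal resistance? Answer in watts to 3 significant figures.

r is in series with the load, so it carries the full circuit current — the loss in it is I²r.
I = ε / (r + R) = 346 / (3.27 + 25.0) = 12.24 A
P_int = I² r = (12.24)² × 3.27 = 489.8 W

490 W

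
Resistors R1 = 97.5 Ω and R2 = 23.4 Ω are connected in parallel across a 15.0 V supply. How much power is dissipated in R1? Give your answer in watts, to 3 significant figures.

Parallel branches share the same voltage; P = V²/R gives the branch power in one step.
P_R1 = V² / R1 = (15.0)² / 97.5 Ω = 2.308 W

2.31 W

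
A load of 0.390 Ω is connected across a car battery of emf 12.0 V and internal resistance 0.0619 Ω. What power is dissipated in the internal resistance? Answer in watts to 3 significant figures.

The source's internal resistance is just another series element carrying I; its dissipation is I²r.
I = ε / (r + R) = 12.0 / (0.0619 + 0.390) = 26.55 A
P_int = I² r = (26.55)² × 0.0619 = 43.65 W

43.6 W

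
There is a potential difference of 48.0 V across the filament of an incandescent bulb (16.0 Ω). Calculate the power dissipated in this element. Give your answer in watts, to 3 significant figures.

144 W

With V across and R both known, P = V²/R gives the dissipation directly.
P = (48.0 V)² / 16.0 Ω = 144.0 W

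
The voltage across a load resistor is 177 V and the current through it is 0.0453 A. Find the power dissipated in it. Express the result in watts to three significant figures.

Since both terminal voltage and current are stated, P = V I gives the power in one step.
P = 177 V × 0.04530 A = 8.018 W

8.02 W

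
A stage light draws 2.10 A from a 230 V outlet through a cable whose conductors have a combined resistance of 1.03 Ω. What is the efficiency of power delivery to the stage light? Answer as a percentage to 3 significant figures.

99.1 %

The cable carries the full 2.10 A.
P_line = I² R_line = (2.100)² × 1.03 = 4.542 W
P_source = V I = 230 × 2.100 = 483.0 W; P_load = 478.5 W
η = P_load / P_source = 478.5 / 483.0 = 0.9906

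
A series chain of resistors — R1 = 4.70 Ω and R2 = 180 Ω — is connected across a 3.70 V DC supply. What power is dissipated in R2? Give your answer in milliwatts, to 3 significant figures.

In a series string the same current flows through every resistor — find that current, then P = I²R for the one we want.
R_total = 4.70 + 180 = 184.7 Ω
I = V / R_total = 3.70 / 184.7 = 0.02003 A
P_R2 = I² × R2 = (0.02003)² × 180 = 0.07223 W

72.2 mW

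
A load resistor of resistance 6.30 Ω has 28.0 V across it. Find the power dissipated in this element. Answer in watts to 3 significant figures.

124 W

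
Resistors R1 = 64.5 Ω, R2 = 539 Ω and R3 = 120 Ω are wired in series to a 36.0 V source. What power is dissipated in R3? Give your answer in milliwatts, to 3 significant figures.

297 mW

The current is common to all series resistors; compute it, then apply P = I²R for the target.
R_total = 64.5 + 539 + 120 = 723.5 Ω
I = V / R_total = 36.0 / 723.5 = 0.04976 A
P_R3 = I² × R3 = (0.04976)² × 120 = 0.2971 W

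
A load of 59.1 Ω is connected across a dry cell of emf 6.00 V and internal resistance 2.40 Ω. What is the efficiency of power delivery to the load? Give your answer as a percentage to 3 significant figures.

96.1 %

Both r and R carry the same current, so the power split is just the resistance split: η = R/(R+r).
η = R / (R + r) = 59.1 / (59.1 + 2.40) = 0.9610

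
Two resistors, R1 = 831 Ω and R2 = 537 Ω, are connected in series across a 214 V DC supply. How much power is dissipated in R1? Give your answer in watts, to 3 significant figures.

20.3 W

In a series string the same current flows through every resistor — find that current, then P = I²R for the one we want.
R_total = 831 + 537 = 1368 Ω
I = V / R_total = 214 / 1368 = 0.1564 A
P_R1 = I² × R1 = (0.1564)² × 831 = 20.34 W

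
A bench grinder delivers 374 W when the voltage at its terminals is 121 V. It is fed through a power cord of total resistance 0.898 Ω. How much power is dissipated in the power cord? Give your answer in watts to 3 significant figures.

8.58 W

The power cord is a series resistance carrying the load current; its dissipation is I²R_line.
I = P / V = 374 / 121 = 3.091 A through the power cord.
P_line = I² R_line = (3.091)² × 0.898 = 8.579 W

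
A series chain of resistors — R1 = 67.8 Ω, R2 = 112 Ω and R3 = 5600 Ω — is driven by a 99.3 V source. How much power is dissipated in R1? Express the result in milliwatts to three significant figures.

20.0 mW

The current is common to all series resistors; compute it, then apply P = I²R for the target.
R_total = 67.8 + 112 + 5600 = 5780 Ω
I = V / R_total = 99.3 / 5780 = 0.01718 A
P_R1 = I² × R1 = (0.01718)² × 67.8 = 0.02001 W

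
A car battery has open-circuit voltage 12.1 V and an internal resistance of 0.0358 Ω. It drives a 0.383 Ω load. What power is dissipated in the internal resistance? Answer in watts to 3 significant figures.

r is in series with the load, so it carries the full circuit current — the loss in it is I²r.
I = ε / (r + R) = 12.1 / (0.0358 + 0.383) = 28.89 A
P_int = I² r = (28.89)² × 0.0358 = 29.88 W

29.9 W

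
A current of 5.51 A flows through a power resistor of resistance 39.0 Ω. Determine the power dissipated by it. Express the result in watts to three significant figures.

Knowing I and R, the power is just I²R — no need to find V first.
P = (5.510 A)² × 39.0 Ω = 1184 W

1180 W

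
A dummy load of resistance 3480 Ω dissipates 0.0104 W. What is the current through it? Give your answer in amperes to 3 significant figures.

0.00173 A

Rearranging the power relation for the two known quantities gives I = √(P / R).
I = √(0.0104 / 3480) = 0.001729 A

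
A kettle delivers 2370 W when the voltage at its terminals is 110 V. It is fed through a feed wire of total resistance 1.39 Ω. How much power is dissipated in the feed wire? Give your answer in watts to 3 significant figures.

645 W

Line loss is just I²R for the cable — we know both I and R_line directly.
I = P / V = 2370 / 110 = 21.55 A through the feed wire.
P_line = I² R_line = (21.55)² × 1.39 = 645.2 W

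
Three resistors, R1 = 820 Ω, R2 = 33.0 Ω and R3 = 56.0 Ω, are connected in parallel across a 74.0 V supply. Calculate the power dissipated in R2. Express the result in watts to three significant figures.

166 W

Each parallel branch sees the full supply voltage, so P = V²/R applies directly to the target branch.
P_R2 = V² / R2 = (74.0)² / 33.0 Ω = 165.9 W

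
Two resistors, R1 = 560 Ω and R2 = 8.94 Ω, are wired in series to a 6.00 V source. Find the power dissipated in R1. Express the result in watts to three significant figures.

In a series string the same current flows through every resistor — find that current, then P = I²R for the one we want.
R_total = 560 + 8.94 = 568.9 Ω
I = V / R_total = 6.00 / 568.9 = 0.01055 A
P_R1 = I² × R1 = (0.01055)² × 560 = 0.06228 W

0.0623 W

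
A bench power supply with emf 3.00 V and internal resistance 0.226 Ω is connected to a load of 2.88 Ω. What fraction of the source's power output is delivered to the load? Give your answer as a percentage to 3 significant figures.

92.7 %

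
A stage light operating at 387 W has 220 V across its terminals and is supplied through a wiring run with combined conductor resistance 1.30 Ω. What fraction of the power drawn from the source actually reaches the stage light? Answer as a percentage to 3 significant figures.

I = P / V = 387 / 220 = 1.759 A through the wiring run.
P_line = I² R_line = (1.759)² × 1.30 = 4.023 W
P_source = P_load + P_line = 387.0 + 4.023 = 391.0 W
η = P_load / P_source = 387.0 / 391.0 = 0.9897

99.0 %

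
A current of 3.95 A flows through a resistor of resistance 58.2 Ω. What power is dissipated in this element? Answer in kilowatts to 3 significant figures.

With I and R stated, P = I²R applies in one step.
P = (3.950 A)² × 58.2 Ω = 908.1 W

0.908 kW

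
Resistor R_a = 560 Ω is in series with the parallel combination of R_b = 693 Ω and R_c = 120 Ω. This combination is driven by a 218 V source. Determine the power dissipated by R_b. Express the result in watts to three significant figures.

Collapse R_b‖R_c to a single equivalent, reducing the network to two series elements.
R_p = (693×120)/(693+120) = 102.3 Ω
R_total = 560 + 102.3 = 662.3 Ω
I = V / R_total = 218 / 662.3 = 0.3292 A
Voltage across the parallel pair: V_p = I × R_p = 0.3292 × 102.3 = 33.67 V
R_b sees V_p directly, so P = V_p² / R_b.
P_R_b = (33.67)² / 693 = 1.636 W

1.64 W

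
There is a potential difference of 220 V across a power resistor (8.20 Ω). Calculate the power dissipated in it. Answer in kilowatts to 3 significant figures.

5.90 kW

With V across and R both known, P = V²/R gives the dissipation directly.
P = (220 V)² / 8.20 Ω = 5902 W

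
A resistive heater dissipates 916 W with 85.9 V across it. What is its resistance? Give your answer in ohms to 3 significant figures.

Rearranging the power relation for the two known quantities gives R = V² / P.
R = (85.9)² / 916 = 8.055 Ω

8.06 Ω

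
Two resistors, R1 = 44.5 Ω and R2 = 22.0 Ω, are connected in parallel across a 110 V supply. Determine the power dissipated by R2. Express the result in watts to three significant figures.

Each parallel branch sees the full supply voltage, so P = V²/R applies directly to the target branch.
P_R2 = V² / R2 = (110)² / 22.0 Ω = 550.0 W

550 W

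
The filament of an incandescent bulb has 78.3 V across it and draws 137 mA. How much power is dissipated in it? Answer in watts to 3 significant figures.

10.7 W

V and I are known directly — P = V I, no intermediate step needed.
P = 78.3 V × 0.1370 A = 10.73 W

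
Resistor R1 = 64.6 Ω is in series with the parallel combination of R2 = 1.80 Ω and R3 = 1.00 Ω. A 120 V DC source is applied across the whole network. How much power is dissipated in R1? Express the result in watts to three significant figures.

Collapse R2‖R3 to a single equivalent, reducing the network to two series elements.
R_p = (1.80×1.00)/(1.80+1.00) = 0.6429 Ω
R_total = 64.6 + 0.6429 = 65.24 Ω
I = V / R_total = 120 / 65.24 = 1.839 A
All the current flows through R1; use P = I²R.
P_R1 = (1.839)² × 64.6 = 218.5 W

219 W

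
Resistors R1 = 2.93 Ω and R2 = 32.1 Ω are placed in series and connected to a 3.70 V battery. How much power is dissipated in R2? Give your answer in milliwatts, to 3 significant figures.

358 mW

In a series string the same current flows through every resistor — find that current, then P = I²R for the one we want.
R_total = 2.93 + 32.1 = 35.03 Ω
I = V / R_total = 3.70 / 35.03 = 0.1056 A
P_R2 = I² × R2 = (0.1056)² × 32.1 = 0.3581 W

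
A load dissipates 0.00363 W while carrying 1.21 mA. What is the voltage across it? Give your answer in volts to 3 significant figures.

3.00 V

The two known quantities fix the third via V = P / I.
V = 0.00363 / 0.001210 = 3.000 V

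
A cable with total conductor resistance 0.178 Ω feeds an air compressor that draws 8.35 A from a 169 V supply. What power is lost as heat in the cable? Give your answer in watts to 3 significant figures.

12.4 W

Line loss is just I²R for the cable — we know both I and R_line directly.
The cable carries the full 8.35 A.
P_line = I² R_line = (8.350)² × 0.178 = 12.41 W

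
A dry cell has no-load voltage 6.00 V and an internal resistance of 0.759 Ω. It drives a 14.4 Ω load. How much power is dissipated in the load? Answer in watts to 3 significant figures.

2.26 W

The internal resistance and the load are in series, so the same I flows through both; get I from ε/(r+R), then I²R for the load.
I = ε / (r + R) = 6.00 / (0.759 + 14.4) = 0.3958 A
P_load = I² R = (0.3958)² × 14.4 = 2.256 W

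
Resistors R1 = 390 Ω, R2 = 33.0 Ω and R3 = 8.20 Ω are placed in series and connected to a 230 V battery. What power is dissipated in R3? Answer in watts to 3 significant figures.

Every series element carries the same I. Get I from the total resistance, then P = I² × R3.
R_total = 390 + 33.0 + 8.20 = 431.2 Ω
I = V / R_total = 230 / 431.2 = 0.5334 A
P_R3 = I² × R3 = (0.5334)² × 8.20 = 2.333 W

2.33 W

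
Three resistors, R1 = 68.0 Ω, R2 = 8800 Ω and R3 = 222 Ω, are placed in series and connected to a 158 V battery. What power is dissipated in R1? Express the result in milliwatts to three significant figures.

Every series element carries the same I. Get I from the total resistance, then P = I² × R1.
R_total = 68.0 + 8800 + 222 = 9090 Ω
I = V / R_total = 158 / 9090 = 0.01738 A
P_R1 = I² × R1 = (0.01738)² × 68.0 = 0.02054 W

20.5 mW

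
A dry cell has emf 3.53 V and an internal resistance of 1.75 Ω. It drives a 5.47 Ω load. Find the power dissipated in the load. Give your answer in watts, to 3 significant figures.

With r and R in series, I = ε/(r+R); the load dissipates I²R.
I = ε / (r + R) = 3.53 / (1.75 + 5.47) = 0.4889 A
P_load = I² R = (0.4889)² × 5.47 = 1.308 W

1.31 W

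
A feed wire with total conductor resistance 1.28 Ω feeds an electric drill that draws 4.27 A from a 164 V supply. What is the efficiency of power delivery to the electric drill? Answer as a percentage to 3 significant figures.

96.7 %

The feed wire carries the full 4.27 A.
P_line = I² R_line = (4.270)² × 1.28 = 23.34 W
P_source = V I = 164 × 4.270 = 700.3 W; P_load = 676.9 W
η = P_load / P_source = 676.9 / 700.3 = 0.9667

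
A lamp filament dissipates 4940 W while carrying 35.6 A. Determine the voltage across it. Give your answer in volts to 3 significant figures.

From P = V I = I²R = V²/R, with the two given quantities we get V = P / I.
V = 4940 / 35.60 = 138.8 V

139 V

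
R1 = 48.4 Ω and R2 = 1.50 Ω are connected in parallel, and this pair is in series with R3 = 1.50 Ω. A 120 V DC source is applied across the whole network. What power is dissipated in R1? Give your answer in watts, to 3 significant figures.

Reduce the parallel combination to a single R_p; the circuit then becomes R_p in series with the remaining resistor.
R_p = (48.4×1.50)/(48.4+1.50) = 1.455 Ω
R_total = R_p + 1.50 = 1.455 + 1.50 = 2.955 Ω
I = V / R_total = 120 / 2.955 = 40.61 A
Voltage across the parallel pair: V_p = I × R_p = 40.61 × 1.455 = 59.08 V
Use P = V²/R for R1 with V = V_p.
P_R1 = (59.08)² / 48.4 = 72.13 W

72.1 W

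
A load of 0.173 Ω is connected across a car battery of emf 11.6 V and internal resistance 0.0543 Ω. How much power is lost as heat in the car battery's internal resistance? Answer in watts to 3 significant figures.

Internal loss is I²r, with I set by the total series resistance r+R.
I = ε / (r + R) = 11.6 / (0.0543 + 0.173) = 51.03 A
P_int = I² r = (51.03)² × 0.0543 = 141.4 W

141 W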